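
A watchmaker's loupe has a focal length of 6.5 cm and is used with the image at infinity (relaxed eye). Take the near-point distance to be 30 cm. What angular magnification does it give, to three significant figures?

M = D/f = 30/6.5 = 4.615.

4.62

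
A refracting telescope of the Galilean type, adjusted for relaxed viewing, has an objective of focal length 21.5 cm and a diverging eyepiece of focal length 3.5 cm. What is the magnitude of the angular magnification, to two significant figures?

6.1

|M| = f_obj/|f_eye| = 21.5/3.5 = 6.143.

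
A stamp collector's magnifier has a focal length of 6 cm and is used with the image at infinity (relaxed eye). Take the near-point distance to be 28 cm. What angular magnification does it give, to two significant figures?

4.7

M = D/f = 28/6 = 4.667.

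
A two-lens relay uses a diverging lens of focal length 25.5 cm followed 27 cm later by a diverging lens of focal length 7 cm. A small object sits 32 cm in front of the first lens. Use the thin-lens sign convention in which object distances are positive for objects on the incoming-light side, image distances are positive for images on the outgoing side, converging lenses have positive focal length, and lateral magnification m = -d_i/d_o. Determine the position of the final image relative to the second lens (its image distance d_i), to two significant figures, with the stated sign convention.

Lens 1: 1/d_i1 = 1/f_1 - 1/d_o1 = 1/(-25.5) - 1/32 = -0.07047 cm^-1, so d_i1 = -14.191 cm.
The intermediate image is virtual, 14.191 cm to the left of lens 1, so d_o2 = L - d_i1 = 27 - (-14.191) = 41.191 cm.
Lens 2: 1/d_i2 = 1/f_2 - 1/d_o2 = 1/(-7) - 1/(41.191) = -0.16713 cm^-1, so d_i2 = -5.983 cm.

-6.0 cm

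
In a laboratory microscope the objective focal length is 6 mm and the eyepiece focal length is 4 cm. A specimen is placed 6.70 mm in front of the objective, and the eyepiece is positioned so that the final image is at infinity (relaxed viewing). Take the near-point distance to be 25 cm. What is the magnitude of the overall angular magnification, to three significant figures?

Convert to cm: f_obj = 6 mm = 0.6 cm; d_o = 6.70 mm = 0.67 cm.
Objective: 1/d_i = 1/f_obj - 1/d_o = 1/0.6 - 1/0.67 = 0.17413 cm^-1, so d_i = 5.743 cm.
m_obj = -d_i/d_o = -5.743/0.67 = -8.571.
Eyepiece angular magnification (image at infinity): M_eye = D/f_e = 25/4 = 6.250.
Overall M = m_obj x M_eye = (-8.571)(6.250) = -53.57.
|M| = 53.57.

53.6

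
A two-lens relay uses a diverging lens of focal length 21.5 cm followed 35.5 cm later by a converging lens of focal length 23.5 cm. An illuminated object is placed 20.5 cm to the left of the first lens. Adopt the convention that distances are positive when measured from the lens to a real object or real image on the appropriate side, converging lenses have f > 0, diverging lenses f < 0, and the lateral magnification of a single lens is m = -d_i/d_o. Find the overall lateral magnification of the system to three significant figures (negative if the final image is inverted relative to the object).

Applying the thin-lens equation to the first lens, 1/(-21.5) = 1/20.5 + 1/d_i1, which gives d_i1 = -10.494 cm.
Its lateral magnification is m_1 = -d_i1/d_o1 = -(-10.494)/20.5 = 0.5119.
With d_i1 < 0 the first image is virtual and lies on the object side; the object distance for lens 2 is d_o2 = 35.5 - (-10.494) = 45.994 cm.
Applying the thin-lens equation again with f_2 = 23.5 cm and d_o2 = 45.994 cm gives d_i2 = 48.051 cm.
m_2 = -(48.051)/(45.994) = -1.0447.
Overall magnification: m = m_1 m_2 = -0.5348.

-0.535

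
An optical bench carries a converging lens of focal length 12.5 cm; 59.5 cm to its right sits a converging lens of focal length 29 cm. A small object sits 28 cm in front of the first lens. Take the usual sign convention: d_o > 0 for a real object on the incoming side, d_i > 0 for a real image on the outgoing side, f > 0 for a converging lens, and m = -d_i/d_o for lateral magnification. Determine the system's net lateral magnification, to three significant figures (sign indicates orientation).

First lens: d_i1 = 1/(1/12.5 - 1/28) = 22.581 cm.
m_1 = -(22.581)/28 = -0.8065.
The intermediate image is 22.581 cm to the right of lens 1, so d_o2 = L - d_i1 = 59.5 - 22.581 = 36.919 cm.
Second lens: d_i2 = 1/(1/29 - 1/(36.919)) = 135.196 cm.
m_2 = -(135.196)/(36.919) = -3.6619.
Overall magnification: m = m_1 m_2 = 2.9532.

2.95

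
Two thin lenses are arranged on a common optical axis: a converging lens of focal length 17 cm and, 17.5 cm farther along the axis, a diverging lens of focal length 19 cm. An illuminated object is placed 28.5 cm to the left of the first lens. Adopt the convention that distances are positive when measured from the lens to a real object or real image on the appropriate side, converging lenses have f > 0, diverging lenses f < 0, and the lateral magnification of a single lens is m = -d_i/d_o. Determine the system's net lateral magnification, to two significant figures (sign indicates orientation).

5.0

Lens 1: 1/d_i1 = 1/f_1 - 1/d_o1 = 1/17 - 1/28.5 = 0.02374 cm^-1, so d_i1 = 42.130 cm.
m_1 = -(42.130)/28.5 = -1.4783.
Since 42.130 cm > 17.5 cm, the first image lies past the second lens and serves as a virtual object: d_o2 = L - d_i1 = -24.630 cm.
Lens 2: 1/d_i2 = 1/f_2 - 1/d_o2 = 1/(-19) - 1/(-24.630) = -0.01203 cm^-1, so d_i2 = -83.116 cm.
m_2 = -(-83.116)/(-24.630) = -3.3745.
Total m = m_1 x m_2 = (-1.4783)(-3.3745) = 4.9884.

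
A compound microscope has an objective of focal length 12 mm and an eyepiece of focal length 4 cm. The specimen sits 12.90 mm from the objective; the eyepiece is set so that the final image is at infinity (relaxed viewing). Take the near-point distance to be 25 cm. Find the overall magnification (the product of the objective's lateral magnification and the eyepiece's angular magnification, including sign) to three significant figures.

-83.3

Convert to cm: f_obj = 12 mm = 1.2 cm; d_o = 12.90 mm = 1.29 cm.
Objective: 1/d_i = 1/f_obj - 1/d_o = 1/1.2 - 1/1.29 = 0.05814 cm^-1, so d_i = 17.200 cm.
m_obj = -d_i/d_o = -17.200/1.29 = -13.333.
Eyepiece angular magnification (image at infinity): M_eye = D/f_e = 25/4 = 6.250.
Overall M = m_obj x M_eye = (-13.333)(6.250) = -83.33.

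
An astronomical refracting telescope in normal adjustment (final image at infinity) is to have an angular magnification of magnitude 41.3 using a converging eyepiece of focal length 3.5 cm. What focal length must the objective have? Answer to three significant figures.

|M| = f_obj/|f_eye|, so f_obj = |M| x |f_eye| = 41.3 x 3.5 = 144.550 cm.

145 cm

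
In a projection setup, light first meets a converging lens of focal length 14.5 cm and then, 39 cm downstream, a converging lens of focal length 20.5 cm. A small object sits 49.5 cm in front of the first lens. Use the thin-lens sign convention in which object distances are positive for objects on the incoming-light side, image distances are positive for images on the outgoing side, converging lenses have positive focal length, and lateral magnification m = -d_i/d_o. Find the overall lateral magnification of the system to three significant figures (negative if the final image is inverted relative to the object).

Lens 1: 1/d_i1 = 1/f_1 - 1/d_o1 = 1/14.5 - 1/49.5 = 0.04876 cm^-1, so d_i1 = 20.507 cm.
m_1 = -(20.507)/49.5 = -0.4143.
The intermediate image is 20.507 cm to the right of lens 1, so d_o2 = L - d_i1 = 39 - 20.507 = 18.493 cm.
Lens 2: 1/d_i2 = 1/f_2 - 1/d_o2 = 1/20.5 - 1/(18.493) = -0.00529 cm^-1, so d_i2 = -188.877 cm.
m_2 = -(-188.877)/(18.493) = 10.2135.
The system's lateral magnification is m_1 m_2 = (-0.4143)(10.2135) = -4.2313.

-4.23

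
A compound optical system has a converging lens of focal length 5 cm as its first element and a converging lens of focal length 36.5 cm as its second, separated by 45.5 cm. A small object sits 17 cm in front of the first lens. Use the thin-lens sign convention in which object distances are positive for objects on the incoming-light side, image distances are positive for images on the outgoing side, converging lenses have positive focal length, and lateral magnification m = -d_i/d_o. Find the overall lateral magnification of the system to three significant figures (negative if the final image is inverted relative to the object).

7.93

Applying the thin-lens equation to the first lens, 1/5 = 1/17 + 1/d_i1, which gives d_i1 = 7.083 cm.
Its lateral magnification is m_1 = -d_i1/d_o1 = -(7.083)/17 = -0.4167.
The intermediate image is 7.083 cm to the right of lens 1, so d_o2 = L - d_i1 = 45.5 - 7.083 = 38.417 cm.
Applying the thin-lens equation again with f_2 = 36.5 cm and d_o2 = 38.417 cm gives d_i2 = 731.587 cm.
m_2 = -(731.587)/(38.417) = -19.0435.
Total m = m_1 x m_2 = (-0.4167)(-19.0435) = 7.9348.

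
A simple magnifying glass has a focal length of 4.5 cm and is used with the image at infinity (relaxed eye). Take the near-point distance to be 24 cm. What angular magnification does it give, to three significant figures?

M = D/f = 24/4.5 = 5.333.

5.33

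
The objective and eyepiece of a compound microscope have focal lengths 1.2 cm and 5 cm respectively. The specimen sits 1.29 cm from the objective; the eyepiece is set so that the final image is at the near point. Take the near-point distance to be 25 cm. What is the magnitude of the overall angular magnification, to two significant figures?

Objective: 1/d_i = 1/f_obj - 1/d_o = 1/1.2 - 1/1.29 = 0.05814 cm^-1, so d_i = 17.200 cm.
m_obj = -d_i/d_o = -17.200/1.29 = -13.333.
Eyepiece angular magnification (image at near point): M_eye = 1 + D/f_e = 1 + 25/5 = 6.000.
Overall M = m_obj x M_eye = (-13.333)(6.000) = -80.00.
|M| = 80.00.

80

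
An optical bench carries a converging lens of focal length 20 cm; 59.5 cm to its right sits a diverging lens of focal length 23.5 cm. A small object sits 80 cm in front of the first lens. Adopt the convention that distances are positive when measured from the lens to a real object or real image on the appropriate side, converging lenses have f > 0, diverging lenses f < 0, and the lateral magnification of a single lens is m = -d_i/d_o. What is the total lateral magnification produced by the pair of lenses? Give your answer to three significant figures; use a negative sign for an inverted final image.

Applying the thin-lens equation to the first lens, 1/20 = 1/80 + 1/d_i1, which gives d_i1 = 26.667 cm.
Its lateral magnification is m_1 = -d_i1/d_o1 = -(26.667)/80 = -0.3333.
That image sits 32.833 cm in front of the second lens, so d_o2 = 32.833 cm.
Applying the thin-lens equation again with f_2 = -23.5 cm and d_o2 = 32.833 cm gives d_i2 = -13.697 cm.
m_2 = -(-13.697)/(32.833) = 0.4172.
Total m = m_1 x m_2 = (-0.3333)(0.4172) = -0.1391.

-0.139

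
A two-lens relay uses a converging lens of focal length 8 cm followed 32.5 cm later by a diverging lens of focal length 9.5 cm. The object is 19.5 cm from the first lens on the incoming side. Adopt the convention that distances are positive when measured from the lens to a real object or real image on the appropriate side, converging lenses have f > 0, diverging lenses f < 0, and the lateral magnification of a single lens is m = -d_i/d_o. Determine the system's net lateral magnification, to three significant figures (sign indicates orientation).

First lens: d_i1 = 1/(1/8 - 1/19.5) = 13.565 cm.
m_1 = -(13.565)/19.5 = -0.6957.
The intermediate image is 13.565 cm to the right of lens 1, so d_o2 = L - d_i1 = 32.5 - 13.565 = 18.935 cm.
Second lens: d_i2 = 1/(1/(-9.5) - 1/(18.935)) = -6.326 cm.
m_2 = -(-6.326)/(18.935) = 0.3341.
Total m = m_1 x m_2 = (-0.6957)(0.3341) = -0.2324.

-0.232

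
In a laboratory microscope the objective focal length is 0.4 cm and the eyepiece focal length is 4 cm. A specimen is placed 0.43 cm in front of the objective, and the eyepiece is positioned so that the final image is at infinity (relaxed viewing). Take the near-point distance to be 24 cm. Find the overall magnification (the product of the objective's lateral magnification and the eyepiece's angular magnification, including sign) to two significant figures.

-80

Objective: 1/d_i = 1/f_obj - 1/d_o = 1/0.4 - 1/0.43 = 0.17442 cm^-1, so d_i = 5.733 cm.
m_obj = -d_i/d_o = -5.733/0.43 = -13.333.
Eyepiece angular magnification (image at infinity): M_eye = D/f_e = 24/4 = 6.000.
Overall M = m_obj x M_eye = (-13.333)(6.000) = -80.00.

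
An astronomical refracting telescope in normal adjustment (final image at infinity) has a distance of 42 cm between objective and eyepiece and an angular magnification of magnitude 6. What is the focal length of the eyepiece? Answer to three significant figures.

In normal adjustment the tube length equals f_obj + f_eye and |M| = f_obj/f_eye.
So f_obj = 6 f_eye and 6 f_eye + f_eye = 42 cm, giving f_eye = 42/7 = 6.000 cm and f_obj = 36.000 cm.

6.00 cm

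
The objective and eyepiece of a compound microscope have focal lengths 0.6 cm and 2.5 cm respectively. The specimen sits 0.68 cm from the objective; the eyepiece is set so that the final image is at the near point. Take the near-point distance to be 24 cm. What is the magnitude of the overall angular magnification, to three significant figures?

Objective: 1/d_i = 1/f_obj - 1/d_o = 1/0.6 - 1/0.68 = 0.19608 cm^-1, so d_i = 5.100 cm.
m_obj = -d_i/d_o = -5.100/0.68 = -7.500.
Eyepiece angular magnification (image at near point): M_eye = 1 + D/f_e = 1 + 24/2.5 = 10.600.
Overall M = m_obj x M_eye = (-7.500)(10.600) = -79.50.
|M| = 79.50.

79.5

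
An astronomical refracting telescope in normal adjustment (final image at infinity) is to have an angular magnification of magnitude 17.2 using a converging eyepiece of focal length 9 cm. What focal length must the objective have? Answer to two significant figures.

|M| = f_obj/|f_eye|, so f_obj = |M| x |f_eye| = 17.2 x 9 = 154.800 cm.

150 cm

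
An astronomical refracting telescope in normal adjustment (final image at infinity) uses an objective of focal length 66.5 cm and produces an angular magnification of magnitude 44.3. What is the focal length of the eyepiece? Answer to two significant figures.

1.5 cm

|M| = f_obj/f_eye, so f_eye = f_obj/|M| = 66.5/44.3 = 1.501 cm.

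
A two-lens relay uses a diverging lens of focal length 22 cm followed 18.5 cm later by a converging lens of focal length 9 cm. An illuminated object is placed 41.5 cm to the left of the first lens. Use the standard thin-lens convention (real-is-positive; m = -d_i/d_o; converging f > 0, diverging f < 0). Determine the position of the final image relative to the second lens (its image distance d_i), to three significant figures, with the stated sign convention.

12.4 cm

First lens: d_i1 = 1/(1/(-22) - 1/41.5) = -14.378 cm.
With d_i1 < 0 the first image is virtual and lies on the object side; the object distance for lens 2 is d_o2 = 18.5 - (-14.378) = 32.878 cm.
Second lens: d_i2 = 1/(1/9 - 1/(32.878)) = 12.392 cm.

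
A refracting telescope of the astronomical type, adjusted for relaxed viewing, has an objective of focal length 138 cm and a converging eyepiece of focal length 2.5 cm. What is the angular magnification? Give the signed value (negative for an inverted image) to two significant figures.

M = -f_obj/f_eye = -138/(2.5) = -55.200.

-55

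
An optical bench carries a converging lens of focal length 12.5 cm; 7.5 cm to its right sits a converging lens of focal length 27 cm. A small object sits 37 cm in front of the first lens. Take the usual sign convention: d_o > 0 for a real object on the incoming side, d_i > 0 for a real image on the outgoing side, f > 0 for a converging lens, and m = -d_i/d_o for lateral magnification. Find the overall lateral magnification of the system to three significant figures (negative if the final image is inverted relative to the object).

Applying the thin-lens equation to the first lens, 1/12.5 = 1/37 + 1/d_i1, which gives d_i1 = 18.878 cm.
Its lateral magnification is m_1 = -d_i1/d_o1 = -(18.878)/37 = -0.5102.
Since 18.878 cm > 7.5 cm, the first image lies past the second lens and serves as a virtual object: d_o2 = L - d_i1 = -11.378 cm.
Applying the thin-lens equation again with f_2 = 27 cm and d_o2 = -11.378 cm gives d_i2 = 8.005 cm.
m_2 = -(8.005)/(-11.378) = 0.7035.
Total m = m_1 x m_2 = (-0.5102)(0.7035) = -0.3589.

-0.359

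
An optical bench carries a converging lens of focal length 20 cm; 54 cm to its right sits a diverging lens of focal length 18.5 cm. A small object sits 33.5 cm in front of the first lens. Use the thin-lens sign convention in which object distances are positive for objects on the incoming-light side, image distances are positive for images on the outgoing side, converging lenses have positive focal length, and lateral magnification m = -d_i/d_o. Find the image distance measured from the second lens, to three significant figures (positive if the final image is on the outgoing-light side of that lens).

Lens 1: 1/d_i1 = 1/f_1 - 1/d_o1 = 1/20 - 1/33.5 = 0.02015 cm^-1, so d_i1 = 49.630 cm.
That image sits 4.370 cm in front of the second lens, so d_o2 = 4.370 cm.
Lens 2: 1/d_i2 = 1/f_2 - 1/d_o2 = 1/(-18.5) - 1/(4.370) = -0.28287 cm^-1, so d_i2 = -3.535 cm.

-3.54 cm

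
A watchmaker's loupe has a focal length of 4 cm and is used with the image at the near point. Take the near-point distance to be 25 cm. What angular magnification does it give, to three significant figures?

M = 1 + D/f = 1 + 25/4 = 7.250.

7.25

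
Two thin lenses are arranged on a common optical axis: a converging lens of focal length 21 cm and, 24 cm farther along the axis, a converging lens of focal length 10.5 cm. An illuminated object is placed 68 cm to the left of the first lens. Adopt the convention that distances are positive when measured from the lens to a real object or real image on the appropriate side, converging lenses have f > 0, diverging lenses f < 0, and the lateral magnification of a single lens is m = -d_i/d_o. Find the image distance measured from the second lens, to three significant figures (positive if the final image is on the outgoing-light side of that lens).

First lens: d_i1 = 1/(1/21 - 1/68) = 30.383 cm.
This image would form 30.383 cm past lens 1, i.e. 6.383 cm beyond lens 2, so it is a virtual object for lens 2: d_o2 = 24 - 30.383 = -6.383 cm.
Second lens: d_i2 = 1/(1/10.5 - 1/(-6.383)) = 3.970 cm.

3.97 cm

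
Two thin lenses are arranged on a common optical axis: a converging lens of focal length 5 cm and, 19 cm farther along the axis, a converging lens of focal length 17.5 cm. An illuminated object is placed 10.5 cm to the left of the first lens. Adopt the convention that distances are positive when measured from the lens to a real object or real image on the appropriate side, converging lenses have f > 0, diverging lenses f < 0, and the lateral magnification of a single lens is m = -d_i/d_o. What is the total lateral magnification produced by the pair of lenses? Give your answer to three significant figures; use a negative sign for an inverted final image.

-1.98

First lens: d_i1 = 1/(1/5 - 1/10.5) = 9.545 cm.
m_1 = -(9.545)/10.5 = -0.9091.
The intermediate image is 9.545 cm to the right of lens 1, so d_o2 = L - d_i1 = 19 - 9.545 = 9.455 cm.
Second lens: d_i2 = 1/(1/17.5 - 1/(9.455)) = -20.565 cm.
m_2 = -(-20.565)/(9.455) = 2.1751.
Total m = m_1 x m_2 = (-0.9091)(2.1751) = -1.9774.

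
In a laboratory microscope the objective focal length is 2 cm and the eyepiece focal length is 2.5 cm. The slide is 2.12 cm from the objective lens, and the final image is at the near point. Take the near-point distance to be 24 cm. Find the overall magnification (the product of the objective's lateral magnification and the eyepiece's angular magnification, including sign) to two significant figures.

Objective: 1/d_i = 1/f_obj - 1/d_o = 1/2 - 1/2.12 = 0.02830 cm^-1, so d_i = 35.333 cm.
m_obj = -d_i/d_o = -35.333/2.12 = -16.667.
Eyepiece angular magnification (image at near point): M_eye = 1 + D/f_e = 1 + 24/2.5 = 10.600.
Overall M = m_obj x M_eye = (-16.667)(10.600) = -176.67.

-180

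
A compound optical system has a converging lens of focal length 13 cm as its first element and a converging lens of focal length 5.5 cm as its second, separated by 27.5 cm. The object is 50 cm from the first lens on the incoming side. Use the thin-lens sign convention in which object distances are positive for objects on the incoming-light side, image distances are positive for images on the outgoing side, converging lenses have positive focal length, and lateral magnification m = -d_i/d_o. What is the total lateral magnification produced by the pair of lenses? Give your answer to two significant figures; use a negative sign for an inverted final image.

First lens: d_i1 = 1/(1/13 - 1/50) = 17.568 cm.
m_1 = -(17.568)/50 = -0.3514.
That image sits 9.932 cm in front of the second lens, so d_o2 = 9.932 cm.
Second lens: d_i2 = 1/(1/5.5 - 1/(9.932)) = 12.325 cm.
m_2 = -(12.325)/(9.932) = -1.2409.
Overall magnification: m = m_1 m_2 = 0.4360.

0.44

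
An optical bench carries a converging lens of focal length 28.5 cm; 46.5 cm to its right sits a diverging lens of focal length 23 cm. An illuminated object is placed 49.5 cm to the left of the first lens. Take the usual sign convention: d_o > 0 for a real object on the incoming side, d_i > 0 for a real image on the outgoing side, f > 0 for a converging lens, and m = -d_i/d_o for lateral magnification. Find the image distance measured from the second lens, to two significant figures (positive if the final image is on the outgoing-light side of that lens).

200 cm

Lens 1: 1/d_i1 = 1/f_1 - 1/d_o1 = 1/28.5 - 1/49.5 = 0.01489 cm^-1, so d_i1 = 67.179 cm.
This image would form 67.179 cm past lens 1, i.e. 20.679 cm beyond lens 2, so it is a virtual object for lens 2: d_o2 = 46.5 - 67.179 = -20.679 cm.
Lens 2: 1/d_i2 = 1/f_2 - 1/d_o2 = 1/(-23) - 1/(-20.679) = 0.00488 cm^-1, so d_i2 = 204.877 cm.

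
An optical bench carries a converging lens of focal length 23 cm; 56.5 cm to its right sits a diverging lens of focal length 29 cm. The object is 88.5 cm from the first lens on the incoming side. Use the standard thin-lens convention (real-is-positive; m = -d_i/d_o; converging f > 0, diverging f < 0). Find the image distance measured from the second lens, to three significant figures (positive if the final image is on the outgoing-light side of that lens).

First lens: d_i1 = 1/(1/23 - 1/88.5) = 31.076 cm.
That image sits 25.424 cm in front of the second lens, so d_o2 = 25.424 cm.
Second lens: d_i2 = 1/(1/(-29) - 1/(25.424)) = -13.547 cm.

-13.5 cm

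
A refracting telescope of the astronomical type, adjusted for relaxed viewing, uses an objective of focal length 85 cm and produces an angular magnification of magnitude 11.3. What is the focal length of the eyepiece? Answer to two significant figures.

|M| = f_obj/f_eye, so f_eye = f_obj/|M| = 85/11.3 = 7.522 cm.

7.5 cm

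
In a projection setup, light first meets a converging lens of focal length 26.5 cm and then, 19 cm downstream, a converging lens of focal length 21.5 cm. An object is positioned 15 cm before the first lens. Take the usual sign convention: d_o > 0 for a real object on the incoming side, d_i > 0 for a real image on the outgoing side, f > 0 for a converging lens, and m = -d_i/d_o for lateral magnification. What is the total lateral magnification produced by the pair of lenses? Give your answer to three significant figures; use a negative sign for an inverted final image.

-1.55

Lens 1: 1/d_i1 = 1/f_1 - 1/d_o1 = 1/26.5 - 1/15 = -0.02893 cm^-1, so d_i1 = -34.565 cm.
m_1 = -(-34.565)/15 = 2.3043.
With d_i1 < 0 the first image is virtual and lies on the object side; the object distance for lens 2 is d_o2 = 19 - (-34.565) = 53.565 cm.
Lens 2: 1/d_i2 = 1/f_2 - 1/d_o2 = 1/21.5 - 1/(53.565) = 0.02784 cm^-1, so d_i2 = 35.916 cm.
m_2 = -(35.916)/(53.565) = -0.6705.
Total m = m_1 x m_2 = (2.3043)(-0.6705) = -1.5451.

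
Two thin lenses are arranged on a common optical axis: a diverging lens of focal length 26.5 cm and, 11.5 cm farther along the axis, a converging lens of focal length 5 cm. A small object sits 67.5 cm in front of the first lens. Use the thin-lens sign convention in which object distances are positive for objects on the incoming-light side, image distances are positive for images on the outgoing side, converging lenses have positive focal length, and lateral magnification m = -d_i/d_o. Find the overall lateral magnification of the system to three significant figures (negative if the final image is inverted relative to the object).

First lens: d_i1 = 1/(1/(-26.5) - 1/67.5) = -19.029 cm.
m_1 = -(-19.029)/67.5 = 0.2819.
The intermediate image is virtual, 19.029 cm to the left of lens 1, so d_o2 = L - d_i1 = 11.5 - (-19.029) = 30.529 cm.
Second lens: d_i2 = 1/(1/5 - 1/(30.529)) = 5.979 cm.
m_2 = -(5.979)/(30.529) = -0.1959.
The system's lateral magnification is m_1 m_2 = (0.2819)(-0.1959) = -0.0552.

-0.0552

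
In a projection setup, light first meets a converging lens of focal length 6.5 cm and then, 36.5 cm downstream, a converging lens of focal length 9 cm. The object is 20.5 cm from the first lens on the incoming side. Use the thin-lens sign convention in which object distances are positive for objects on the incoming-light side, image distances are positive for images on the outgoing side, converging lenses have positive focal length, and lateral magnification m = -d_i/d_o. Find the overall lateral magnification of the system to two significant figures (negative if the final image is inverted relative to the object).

0.23

First lens: d_i1 = 1/(1/6.5 - 1/20.5) = 9.518 cm.
m_1 = -(9.518)/20.5 = -0.4643.
The intermediate image is 9.518 cm to the right of lens 1, so d_o2 = L - d_i1 = 36.5 - 9.518 = 26.982 cm.
Second lens: d_i2 = 1/(1/9 - 1/(26.982)) = 13.504 cm.
m_2 = -(13.504)/(26.982) = -0.5005.
Total m = m_1 x m_2 = (-0.4643)(-0.5005) = 0.2324.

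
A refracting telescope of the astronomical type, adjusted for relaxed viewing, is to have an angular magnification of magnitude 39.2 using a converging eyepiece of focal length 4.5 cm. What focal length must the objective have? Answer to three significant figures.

176 cm

|M| = f_obj/|f_eye|, so f_obj = |M| x |f_eye| = 39.2 x 4.5 = 176.400 cm.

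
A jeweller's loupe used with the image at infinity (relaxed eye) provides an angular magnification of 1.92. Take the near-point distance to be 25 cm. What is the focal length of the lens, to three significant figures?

13.0 cm

For the image at infinity, M = D/f.
f = D/M = 25/1.92 = 13.021 cm.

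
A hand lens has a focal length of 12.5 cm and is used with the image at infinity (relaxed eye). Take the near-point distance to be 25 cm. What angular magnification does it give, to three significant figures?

2.00

M = D/f = 25/12.5 = 2.000.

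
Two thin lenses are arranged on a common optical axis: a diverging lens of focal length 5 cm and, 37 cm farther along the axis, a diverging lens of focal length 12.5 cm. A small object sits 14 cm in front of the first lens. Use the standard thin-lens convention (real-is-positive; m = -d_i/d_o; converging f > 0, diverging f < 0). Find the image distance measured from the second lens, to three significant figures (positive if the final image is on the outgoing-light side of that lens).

-9.56 cm

Applying the thin-lens equation to the first lens, 1/(-5) = 1/14 + 1/d_i1, which gives d_i1 = -3.684 cm.
With d_i1 < 0 the first image is virtual and lies on the object side; the object distance for lens 2 is d_o2 = 37 - (-3.684) = 40.684 cm.
Applying the thin-lens equation again with f_2 = -12.5 cm and d_o2 = 40.684 cm gives d_i2 = -9.562 cm.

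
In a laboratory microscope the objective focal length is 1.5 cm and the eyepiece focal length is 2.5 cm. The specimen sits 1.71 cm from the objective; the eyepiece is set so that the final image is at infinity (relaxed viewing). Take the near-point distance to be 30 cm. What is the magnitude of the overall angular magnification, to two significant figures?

Objective: 1/d_i = 1/f_obj - 1/d_o = 1/1.5 - 1/1.71 = 0.08187 cm^-1, so d_i = 12.214 cm.
m_obj = -d_i/d_o = -12.214/1.71 = -7.143.
Eyepiece angular magnification (image at infinity): M_eye = D/f_e = 30/2.5 = 12.000.
Overall M = m_obj x M_eye = (-7.143)(12.000) = -85.71.
|M| = 85.71.

86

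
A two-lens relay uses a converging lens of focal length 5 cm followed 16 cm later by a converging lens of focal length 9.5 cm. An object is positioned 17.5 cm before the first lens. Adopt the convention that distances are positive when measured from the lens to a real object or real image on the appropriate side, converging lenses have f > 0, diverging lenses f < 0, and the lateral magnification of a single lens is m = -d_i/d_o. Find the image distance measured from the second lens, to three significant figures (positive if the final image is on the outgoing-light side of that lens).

-171 cm

First lens: d_i1 = 1/(1/5 - 1/17.5) = 7.000 cm.
Object distance for lens 2: d_o2 = 16 - 7.000 = 9.000 cm.
Second lens: d_i2 = 1/(1/9.5 - 1/(9.000)) = -171.000 cm.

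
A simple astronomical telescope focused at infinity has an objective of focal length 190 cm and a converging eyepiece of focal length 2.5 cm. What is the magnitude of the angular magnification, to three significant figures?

76.0

|M| = f_obj/|f_eye| = 190/2.5 = 76.000.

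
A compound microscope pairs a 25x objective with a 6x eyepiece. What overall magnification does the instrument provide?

The overall magnification of a compound microscope is the product of the objective and eyepiece magnifications:
M = M_obj x M_eye = 25 x 6 = 150.

150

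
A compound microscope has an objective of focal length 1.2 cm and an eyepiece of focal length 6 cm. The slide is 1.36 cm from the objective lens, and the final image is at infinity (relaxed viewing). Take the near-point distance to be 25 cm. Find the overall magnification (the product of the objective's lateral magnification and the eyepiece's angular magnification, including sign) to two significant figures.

Objective: 1/d_i = 1/f_obj - 1/d_o = 1/1.2 - 1/1.36 = 0.09804 cm^-1, so d_i = 10.200 cm.
m_obj = -d_i/d_o = -10.200/1.36 = -7.500.
Eyepiece angular magnification (image at infinity): M_eye = D/f_e = 25/6 = 4.167.
Overall M = m_obj x M_eye = (-7.500)(4.167) = -31.25.

-31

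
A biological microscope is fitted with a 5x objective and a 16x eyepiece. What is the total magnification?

The overall magnification of a compound microscope is the product of the objective and eyepiece magnifications:
M = M_obj x M_eye = 5 x 16 = 80.

80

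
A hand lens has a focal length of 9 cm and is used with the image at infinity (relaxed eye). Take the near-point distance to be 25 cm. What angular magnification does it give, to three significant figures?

M = D/f = 25/9 = 2.778.

2.78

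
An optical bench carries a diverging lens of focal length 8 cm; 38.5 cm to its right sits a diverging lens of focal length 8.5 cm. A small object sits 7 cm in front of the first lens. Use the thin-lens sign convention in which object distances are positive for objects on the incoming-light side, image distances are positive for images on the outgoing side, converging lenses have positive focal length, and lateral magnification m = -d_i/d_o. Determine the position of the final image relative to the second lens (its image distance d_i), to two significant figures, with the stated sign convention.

Applying the thin-lens equation to the first lens, 1/(-8) = 1/7 + 1/d_i1, which gives d_i1 = -3.733 cm.
With d_i1 < 0 the first image is virtual and lies on the object side; the object distance for lens 2 is d_o2 = 38.5 - (-3.733) = 42.233 cm.
Applying the thin-lens equation again with f_2 = -8.5 cm and d_o2 = 42.233 cm gives d_i2 = -7.076 cm.

-7.1 cm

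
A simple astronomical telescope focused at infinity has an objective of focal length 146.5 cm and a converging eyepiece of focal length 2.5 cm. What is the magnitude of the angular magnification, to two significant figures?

|M| = f_obj/|f_eye| = 146.5/2.5 = 58.600.

59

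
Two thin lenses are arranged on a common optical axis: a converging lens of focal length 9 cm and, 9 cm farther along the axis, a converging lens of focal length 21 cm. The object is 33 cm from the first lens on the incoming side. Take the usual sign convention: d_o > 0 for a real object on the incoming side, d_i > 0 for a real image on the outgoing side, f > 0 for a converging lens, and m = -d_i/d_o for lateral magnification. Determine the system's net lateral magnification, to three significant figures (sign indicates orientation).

First lens: d_i1 = 1/(1/9 - 1/33) = 12.375 cm.
m_1 = -(12.375)/33 = -0.3750.
This image would form 12.375 cm past lens 1, i.e. 3.375 cm beyond lens 2, so it is a virtual object for lens 2: d_o2 = 9 - 12.375 = -3.375 cm.
Second lens: d_i2 = 1/(1/21 - 1/(-3.375)) = 2.908 cm.
m_2 = -(2.908)/(-3.375) = 0.8615.
Overall magnification: m = m_1 m_2 = -0.3231.

-0.323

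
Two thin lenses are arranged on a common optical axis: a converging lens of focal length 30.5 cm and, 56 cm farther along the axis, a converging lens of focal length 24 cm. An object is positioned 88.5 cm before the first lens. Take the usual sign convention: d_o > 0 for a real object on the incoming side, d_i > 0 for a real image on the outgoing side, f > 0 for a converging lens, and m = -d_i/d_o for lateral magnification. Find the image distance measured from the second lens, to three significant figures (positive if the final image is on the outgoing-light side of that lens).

First lens: d_i1 = 1/(1/30.5 - 1/88.5) = 46.539 cm.
Object distance for lens 2: d_o2 = 56 - 46.539 = 9.461 cm.
Second lens: d_i2 = 1/(1/24 - 1/(9.461)) = -15.618 cm.

-15.6 cm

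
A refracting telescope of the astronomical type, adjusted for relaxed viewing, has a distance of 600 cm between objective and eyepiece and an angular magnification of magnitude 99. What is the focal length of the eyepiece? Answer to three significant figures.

In normal adjustment the tube length equals f_obj + f_eye and |M| = f_obj/f_eye.
So f_obj = 99 f_eye and 99 f_eye + f_eye = 600 cm, giving f_eye = 600/100 = 6.000 cm and f_obj = 594.000 cm.

6.00 cm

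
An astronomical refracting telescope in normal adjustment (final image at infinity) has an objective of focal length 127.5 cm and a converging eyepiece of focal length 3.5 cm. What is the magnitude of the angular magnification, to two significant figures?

36

|M| = f_obj/|f_eye| = 127.5/3.5 = 36.429.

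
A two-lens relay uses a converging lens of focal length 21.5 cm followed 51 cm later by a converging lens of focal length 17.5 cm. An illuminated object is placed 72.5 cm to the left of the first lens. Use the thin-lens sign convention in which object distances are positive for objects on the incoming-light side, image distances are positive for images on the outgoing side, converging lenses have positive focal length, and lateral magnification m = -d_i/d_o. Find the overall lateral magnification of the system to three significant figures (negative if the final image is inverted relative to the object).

Lens 1: 1/d_i1 = 1/f_1 - 1/d_o1 = 1/21.5 - 1/72.5 = 0.03272 cm^-1, so d_i1 = 30.564 cm.
m_1 = -(30.564)/72.5 = -0.4216.
The intermediate image is 30.564 cm to the right of lens 1, so d_o2 = L - d_i1 = 51 - 30.564 = 20.436 cm.
Lens 2: 1/d_i2 = 1/f_2 - 1/d_o2 = 1/17.5 - 1/(20.436) = 0.00821 cm^-1, so d_i2 = 121.799 cm.
m_2 = -(121.799)/(20.436) = -5.9599.
Overall magnification: m = m_1 m_2 = 2.5125.

2.51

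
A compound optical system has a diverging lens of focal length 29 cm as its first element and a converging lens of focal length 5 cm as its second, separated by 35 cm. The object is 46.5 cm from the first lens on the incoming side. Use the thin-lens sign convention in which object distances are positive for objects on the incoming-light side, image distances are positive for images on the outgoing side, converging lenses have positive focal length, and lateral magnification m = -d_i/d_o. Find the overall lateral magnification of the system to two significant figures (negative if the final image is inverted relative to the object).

First lens: d_i1 = 1/(1/(-29) - 1/46.5) = -17.861 cm.
m_1 = -(-17.861)/46.5 = 0.3841.
With d_i1 < 0 the first image is virtual and lies on the object side; the object distance for lens 2 is d_o2 = 35 - (-17.861) = 52.861 cm.
Second lens: d_i2 = 1/(1/5 - 1/(52.861)) = 5.522 cm.
m_2 = -(5.522)/(52.861) = -0.1045.
Total m = m_1 x m_2 = (0.3841)(-0.1045) = -0.0401.

-0.040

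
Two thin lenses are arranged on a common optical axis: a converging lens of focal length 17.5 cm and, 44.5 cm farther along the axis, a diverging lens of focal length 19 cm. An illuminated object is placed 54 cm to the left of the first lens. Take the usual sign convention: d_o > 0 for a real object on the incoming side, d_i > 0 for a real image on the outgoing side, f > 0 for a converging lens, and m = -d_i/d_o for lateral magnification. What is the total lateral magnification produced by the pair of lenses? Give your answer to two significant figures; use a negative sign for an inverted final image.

-0.24

Lens 1: 1/d_i1 = 1/f_1 - 1/d_o1 = 1/17.5 - 1/54 = 0.03862 cm^-1, so d_i1 = 25.890 cm.
m_1 = -(25.890)/54 = -0.4795.
The intermediate image is 25.890 cm to the right of lens 1, so d_o2 = L - d_i1 = 44.5 - 25.890 = 18.610 cm.
Lens 2: 1/d_i2 = 1/f_2 - 1/d_o2 = 1/(-19) - 1/(18.610) = -0.10637 cm^-1, so d_i2 = -9.401 cm.
m_2 = -(-9.401)/(18.610) = 0.5052.
The system's lateral magnification is m_1 m_2 = (-0.4795)(0.5052) = -0.2422.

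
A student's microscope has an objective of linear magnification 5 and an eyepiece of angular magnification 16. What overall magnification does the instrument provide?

80

The overall magnification of a compound microscope is the product of the objective and eyepiece magnifications:
M = M_obj x M_eye = 5 x 16 = 80.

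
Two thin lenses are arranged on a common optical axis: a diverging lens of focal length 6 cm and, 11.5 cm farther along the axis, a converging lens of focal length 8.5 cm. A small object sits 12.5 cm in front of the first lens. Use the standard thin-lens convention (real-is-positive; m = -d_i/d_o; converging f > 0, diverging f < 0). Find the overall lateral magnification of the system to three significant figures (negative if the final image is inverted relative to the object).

Lens 1: 1/d_i1 = 1/f_1 - 1/d_o1 = 1/(-6) - 1/12.5 = -0.24667 cm^-1, so d_i1 = -4.054 cm.
m_1 = -(-4.054)/12.5 = 0.3243.
With d_i1 < 0 the first image is virtual and lies on the object side; the object distance for lens 2 is d_o2 = 11.5 - (-4.054) = 15.554 cm.
Lens 2: 1/d_i2 = 1/f_2 - 1/d_o2 = 1/8.5 - 1/(15.554) = 0.05336 cm^-1, so d_i2 = 18.742 cm.
m_2 = -(18.742)/(15.554) = -1.2050.
Overall magnification: m = m_1 m_2 = -0.3908.

-0.391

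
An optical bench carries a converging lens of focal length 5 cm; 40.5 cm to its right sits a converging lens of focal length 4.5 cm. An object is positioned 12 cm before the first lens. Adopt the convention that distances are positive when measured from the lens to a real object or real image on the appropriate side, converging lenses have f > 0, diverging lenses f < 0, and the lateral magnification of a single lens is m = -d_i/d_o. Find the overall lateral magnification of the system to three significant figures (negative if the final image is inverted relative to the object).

First lens: d_i1 = 1/(1/5 - 1/12) = 8.571 cm.
m_1 = -(8.571)/12 = -0.7143.
Object distance for lens 2: d_o2 = 40.5 - 8.571 = 31.929 cm.
Second lens: d_i2 = 1/(1/4.5 - 1/(31.929)) = 5.238 cm.
m_2 = -(5.238)/(31.929) = -0.1641.
The system's lateral magnification is m_1 m_2 = (-0.7143)(-0.1641) = 0.1172.

0.117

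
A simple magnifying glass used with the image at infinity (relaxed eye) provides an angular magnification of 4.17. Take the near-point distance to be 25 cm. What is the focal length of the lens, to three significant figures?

6.00 cm

For the image at infinity, M = D/f.
f = D/M = 25/4.17 = 5.995 cm.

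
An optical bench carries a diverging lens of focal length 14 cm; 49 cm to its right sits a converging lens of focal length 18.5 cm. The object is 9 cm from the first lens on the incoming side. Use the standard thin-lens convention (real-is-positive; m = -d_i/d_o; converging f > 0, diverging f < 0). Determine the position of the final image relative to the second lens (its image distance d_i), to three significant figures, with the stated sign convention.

28.0 cm

Applying the thin-lens equation to the first lens, 1/(-14) = 1/9 + 1/d_i1, which gives d_i1 = -5.478 cm.
The intermediate image is virtual, 5.478 cm to the left of lens 1, so d_o2 = L - d_i1 = 49 - (-5.478) = 54.478 cm.
Applying the thin-lens equation again with f_2 = 18.5 cm and d_o2 = 54.478 cm gives d_i2 = 28.013 cm.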